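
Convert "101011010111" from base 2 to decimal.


Input: "101011010111" in base 2
Positional expansion:
  Digit '1' (value 1) x 2^11 = 2048
  Digit '0' (value 0) x 2^10 = 0
  Digit '1' (value 1) x 2^9 = 512
  Digit '0' (value 0) x 2^8 = 0
  Digit '1' (value 1) x 2^7 = 128
  Digit '1' (value 1) x 2^6 = 64
  Digit '0' (value 0) x 2^5 = 0
  Digit '1' (value 1) x 2^4 = 16
  Digit '0' (value 0) x 2^3 = 0
  Digit '1' (value 1) x 2^2 = 4
  Digit '1' (value 1) x 2^1 = 2
  Digit '1' (value 1) x 2^0 = 1
Sum = 2775

2775


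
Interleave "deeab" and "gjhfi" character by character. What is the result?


Interleaving "deeab" and "gjhfi":
  Position 0: 'd' from first, 'g' from second => "dg"
  Position 1: 'e' from first, 'j' from second => "ej"
  Position 2: 'e' from first, 'h' from second => "eh"
  Position 3: 'a' from first, 'f' from second => "af"
  Position 4: 'b' from first, 'i' from second => "bi"
Result: dgejehafbi

dgejehafbi


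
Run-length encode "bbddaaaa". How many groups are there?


Input: bbddaaaa
Scanning for consecutive runs:
  Group 1: 'b' x 2 (positions 0-1)
  Group 2: 'd' x 2 (positions 2-3)
  Group 3: 'a' x 4 (positions 4-7)
Total groups: 3

3


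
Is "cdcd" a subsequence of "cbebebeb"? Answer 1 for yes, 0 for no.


Check if "cdcd" is a subsequence of "cbebebeb"
Greedy scan:
  Position 0 ('c'): matches sub[0] = 'c'
  Position 1 ('b'): no match needed
  Position 2 ('e'): no match needed
  Position 3 ('b'): no match needed
  Position 4 ('e'): no match needed
  Position 5 ('b'): no match needed
  Position 6 ('e'): no match needed
  Position 7 ('b'): no match needed
Only matched 1/4 characters => not a subsequence

0


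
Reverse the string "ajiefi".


Input: ajiefi
Reading characters right to left:
  Position 5: 'i'
  Position 4: 'f'
  Position 3: 'e'
  Position 2: 'i'
  Position 1: 'j'
  Position 0: 'a'
Reversed: ifeija

ifeija


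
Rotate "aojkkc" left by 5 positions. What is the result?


Input: "aojkkc", rotate left by 5
First 5 characters: "aojkk"
Remaining characters: "c"
Concatenate remaining + first: "c" + "aojkk" = "caojkk"

caojkk


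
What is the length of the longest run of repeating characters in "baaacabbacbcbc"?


Input: "baaacabbacbcbc"
Scanning for longest run:
  Position 1 ('a'): new char, reset run to 1
  Position 2 ('a'): continues run of 'a', length=2
  Position 3 ('a'): continues run of 'a', length=3
  Position 4 ('c'): new char, reset run to 1
  Position 5 ('a'): new char, reset run to 1
  Position 6 ('b'): new char, reset run to 1
  Position 7 ('b'): continues run of 'b', length=2
  Position 8 ('a'): new char, reset run to 1
  Position 9 ('c'): new char, reset run to 1
  Position 10 ('b'): new char, reset run to 1
  Position 11 ('c'): new char, reset run to 1
  Position 12 ('b'): new char, reset run to 1
  Position 13 ('c'): new char, reset run to 1
Longest run: 'a' with length 3

3


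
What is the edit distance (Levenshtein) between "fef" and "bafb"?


Computing edit distance: "fef" -> "bafb"
DP table:
           b    a    f    b
      0    1    2    3    4
  f   1    1    2    2    3
  e   2    2    2    3    3
  f   3    3    3    2    3
Edit distance = dp[3][4] = 3

3


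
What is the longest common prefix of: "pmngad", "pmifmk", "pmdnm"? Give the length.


Words: pmngad, pmifmk, pmdnm
  Position 0: all 'p' => match
  Position 1: all 'm' => match
  Position 2: ('n', 'i', 'd') => mismatch, stop
LCP = "pm" (length 2)

2


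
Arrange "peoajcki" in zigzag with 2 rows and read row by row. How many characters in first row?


Zigzag "peoajcki" into 2 rows:
Placing characters:
  'p' => row 0
  'e' => row 1
  'o' => row 0
  'a' => row 1
  'j' => row 0
  'c' => row 1
  'k' => row 0
  'i' => row 1
Rows:
  Row 0: "pojk"
  Row 1: "eaci"
First row length: 4

4


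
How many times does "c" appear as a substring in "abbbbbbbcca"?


Searching for "c" in "abbbbbbbcca"
Scanning each position:
  Position 0: "a" => no
  Position 1: "b" => no
  Position 2: "b" => no
  Position 3: "b" => no
  Position 4: "b" => no
  Position 5: "b" => no
  Position 6: "b" => no
  Position 7: "b" => no
  Position 8: "c" => MATCH
  Position 9: "c" => MATCH
  Position 10: "a" => no
Total occurrences: 2

2


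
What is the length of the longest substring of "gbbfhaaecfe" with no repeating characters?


Input: "gbbfhaaecfe"
Sliding window (track last position of each char):
  Position 0 ('g'): window [0,0] length 1 -- new best
  Position 1 ('b'): window [0,1] length 2 -- new best
  Position 2 ('b'): repeat (last at 1), move window start to 2
  Position 2 ('b'): window [2,2] length 1
  Position 3 ('f'): window [2,3] length 2
  Position 4 ('h'): window [2,4] length 3 -- new best
  Position 5 ('a'): window [2,5] length 4 -- new best
  Position 6 ('a'): repeat (last at 5), move window start to 6
  Position 6 ('a'): window [6,6] length 1
  Position 7 ('e'): window [6,7] length 2
  Position 8 ('c'): window [6,8] length 3
  Position 9 ('f'): window [6,9] length 4
  Position 10 ('e'): repeat (last at 7), move window start to 8
  Position 10 ('e'): window [8,10] length 3
Longest substring with no repeats: "bfha" with length 4

4


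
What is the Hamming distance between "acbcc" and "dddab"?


Comparing "acbcc" and "dddab" position by position:
  Position 0: 'a' vs 'd' => differ
  Position 1: 'c' vs 'd' => differ
  Position 2: 'b' vs 'd' => differ
  Position 3: 'c' vs 'a' => differ
  Position 4: 'c' vs 'b' => differ
Total differences (Hamming distance): 5

5


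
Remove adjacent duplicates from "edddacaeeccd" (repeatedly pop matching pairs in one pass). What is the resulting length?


Input: edddacaeeccd
Stack-based adjacent duplicate removal:
  Read 'e': push. Stack: e
  Read 'd': push. Stack: ed
  Read 'd': matches stack top 'd' => pop. Stack: e
  Read 'd': push. Stack: ed
  Read 'a': push. Stack: eda
  Read 'c': push. Stack: edac
  Read 'a': push. Stack: edaca
  Read 'e': push. Stack: edacae
  Read 'e': matches stack top 'e' => pop. Stack: edaca
  Read 'c': push. Stack: edacac
  Read 'c': matches stack top 'c' => pop. Stack: edaca
  Read 'd': push. Stack: edacad
Final stack: "edacad" (length 6)

6


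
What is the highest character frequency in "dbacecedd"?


Input: dbacecedd
Character counts:
  'a': 1
  'b': 1
  'c': 2
  'd': 3
  'e': 2
Maximum frequency: 3

3


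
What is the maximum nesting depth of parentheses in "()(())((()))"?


Input: "()(())((()))"
Tracking depth:
  Position 0 '(': depth becomes 1
  Position 1 ')': depth becomes 0
  Position 2 '(': depth becomes 1
  Position 3 '(': depth becomes 2
  Position 4 ')': depth becomes 1
  Position 5 ')': depth becomes 0
  Position 6 '(': depth becomes 1
  Position 7 '(': depth becomes 2
  Position 8 '(': depth becomes 3
  Position 9 ')': depth becomes 2
  Position 10 ')': depth becomes 1
  Position 11 ')': depth becomes 0
Maximum depth reached: 3

3


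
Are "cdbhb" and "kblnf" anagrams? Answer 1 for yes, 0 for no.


Strings: "cdbhb", "kblnf"
Sorted first:  bbcdh
Sorted second: bfkln
Differ at position 1: 'b' vs 'f' => not anagrams

0


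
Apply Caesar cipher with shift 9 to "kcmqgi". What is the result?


Caesar cipher: shift "kcmqgi" by 9
  'k' (pos 10) + 9 = pos 19 = 't'
  'c' (pos 2) + 9 = pos 11 = 'l'
  'm' (pos 12) + 9 = pos 21 = 'v'
  'q' (pos 16) + 9 = pos 25 = 'z'
  'g' (pos 6) + 9 = pos 15 = 'p'
  'i' (pos 8) + 9 = pos 17 = 'r'
Result: tlvzpr

tlvzpr


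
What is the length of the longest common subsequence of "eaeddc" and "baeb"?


LCS of "eaeddc" and "baeb"
DP table:
           b    a    e    b
      0    0    0    0    0
  e   0    0    0    1    1
  a   0    0    1    1    1
  e   0    0    1    2    2
  d   0    0    1    2    2
  d   0    0    1    2    2
  c   0    0    1    2    2
LCS length = dp[6][4] = 2

2


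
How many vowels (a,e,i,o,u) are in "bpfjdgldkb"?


Input: bpfjdgldkb
Checking each character:
  'b' at position 0: consonant
  'p' at position 1: consonant
  'f' at position 2: consonant
  'j' at position 3: consonant
  'd' at position 4: consonant
  'g' at position 5: consonant
  'l' at position 6: consonant
  'd' at position 7: consonant
  'k' at position 8: consonant
  'b' at position 9: consonant
Total vowels: 0

0


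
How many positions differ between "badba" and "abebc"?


Comparing "badba" and "abebc" position by position:
  Position 0: 'b' vs 'a' => DIFFER
  Position 1: 'a' vs 'b' => DIFFER
  Position 2: 'd' vs 'e' => DIFFER
  Position 3: 'b' vs 'b' => same
  Position 4: 'a' vs 'c' => DIFFER
Positions that differ: 4

4


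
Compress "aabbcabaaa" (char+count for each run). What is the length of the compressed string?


Input: aabbcabaaa
Runs:
  'a' x 2 => "a2"
  'b' x 2 => "b2"
  'c' x 1 => "c1"
  'a' x 1 => "a1"
  'b' x 1 => "b1"
  'a' x 3 => "a3"
Compressed: "a2b2c1a1b1a3"
Compressed length: 12

12


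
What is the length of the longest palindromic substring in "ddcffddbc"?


Input: "ddcffddbc"
Checking substrings for palindromes:
  [0:2] "dd" (len 2) => palindrome
  [3:5] "ff" (len 2) => palindrome
  [5:7] "dd" (len 2) => palindrome
Longest palindromic substring: "dd" with length 2

2


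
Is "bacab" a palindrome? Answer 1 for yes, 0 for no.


Input: bacab
Reversed: bacab
  Compare pos 0 ('b') with pos 4 ('b'): match
  Compare pos 1 ('a') with pos 3 ('a'): match
Result: palindrome

1


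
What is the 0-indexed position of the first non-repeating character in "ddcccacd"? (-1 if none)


Input: ddcccacd
Character frequencies:
  'a': 1
  'c': 4
  'd': 3
Scanning left to right for freq == 1:
  Position 0 ('d'): freq=3, skip
  Position 1 ('d'): freq=3, skip
  Position 2 ('c'): freq=4, skip
  Position 3 ('c'): freq=4, skip
  Position 4 ('c'): freq=4, skip
  Position 5 ('a'): unique! => answer = 5

5


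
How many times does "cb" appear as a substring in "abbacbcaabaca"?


Searching for "cb" in "abbacbcaabaca"
Scanning each position:
  Position 0: "ab" => no
  Position 1: "bb" => no
  Position 2: "ba" => no
  Position 3: "ac" => no
  Position 4: "cb" => MATCH
  Position 5: "bc" => no
  Position 6: "ca" => no
  Position 7: "aa" => no
  Position 8: "ab" => no
  Position 9: "ba" => no
  Position 10: "ac" => no
  Position 11: "ca" => no
Total occurrences: 1

1


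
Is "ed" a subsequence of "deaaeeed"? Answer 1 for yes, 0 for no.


Check if "ed" is a subsequence of "deaaeeed"
Greedy scan:
  Position 0 ('d'): no match needed
  Position 1 ('e'): matches sub[0] = 'e'
  Position 2 ('a'): no match needed
  Position 3 ('a'): no match needed
  Position 4 ('e'): no match needed
  Position 5 ('e'): no match needed
  Position 6 ('e'): no match needed
  Position 7 ('d'): matches sub[1] = 'd'
All 2 characters matched => is a subsequence

1


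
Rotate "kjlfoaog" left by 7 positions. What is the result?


Input: "kjlfoaog", rotate left by 7
First 7 characters: "kjlfoao"
Remaining characters: "g"
Concatenate remaining + first: "g" + "kjlfoao" = "gkjlfoao"

gkjlfoao


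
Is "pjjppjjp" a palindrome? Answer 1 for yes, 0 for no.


Input: pjjppjjp
Reversed: pjjppjjp
  Compare pos 0 ('p') with pos 7 ('p'): match
  Compare pos 1 ('j') with pos 6 ('j'): match
  Compare pos 2 ('j') with pos 5 ('j'): match
  Compare pos 3 ('p') with pos 4 ('p'): match
Result: palindrome

1


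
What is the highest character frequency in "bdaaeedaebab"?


Input: bdaaeedaebab
Character counts:
  'a': 4
  'b': 3
  'd': 2
  'e': 3
Maximum frequency: 4

4


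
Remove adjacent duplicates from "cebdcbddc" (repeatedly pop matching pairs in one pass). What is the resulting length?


Input: cebdcbddc
Stack-based adjacent duplicate removal:
  Read 'c': push. Stack: c
  Read 'e': push. Stack: ce
  Read 'b': push. Stack: ceb
  Read 'd': push. Stack: cebd
  Read 'c': push. Stack: cebdc
  Read 'b': push. Stack: cebdcb
  Read 'd': push. Stack: cebdcbd
  Read 'd': matches stack top 'd' => pop. Stack: cebdcb
  Read 'c': push. Stack: cebdcbc
Final stack: "cebdcbc" (length 7)

7


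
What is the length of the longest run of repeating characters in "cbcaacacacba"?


Input: "cbcaacacacba"
Scanning for longest run:
  Position 1 ('b'): new char, reset run to 1
  Position 2 ('c'): new char, reset run to 1
  Position 3 ('a'): new char, reset run to 1
  Position 4 ('a'): continues run of 'a', length=2
  Position 5 ('c'): new char, reset run to 1
  Position 6 ('a'): new char, reset run to 1
  Position 7 ('c'): new char, reset run to 1
  Position 8 ('a'): new char, reset run to 1
  Position 9 ('c'): new char, reset run to 1
  Position 10 ('b'): new char, reset run to 1
  Position 11 ('a'): new char, reset run to 1
Longest run: 'a' with length 2

2


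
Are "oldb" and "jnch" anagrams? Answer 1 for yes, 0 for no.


Strings: "oldb", "jnch"
Sorted first:  bdlo
Sorted second: chjn
Differ at position 0: 'b' vs 'c' => not anagrams

0


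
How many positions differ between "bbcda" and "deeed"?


Comparing "bbcda" and "deeed" position by position:
  Position 0: 'b' vs 'd' => DIFFER
  Position 1: 'b' vs 'e' => DIFFER
  Position 2: 'c' vs 'e' => DIFFER
  Position 3: 'd' vs 'e' => DIFFER
  Position 4: 'a' vs 'd' => DIFFER
Positions that differ: 5

5


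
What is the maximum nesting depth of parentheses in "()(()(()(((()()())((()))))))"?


Input: "()(()(()(((()()())((()))))))"
Tracking depth:
  Position 0 '(': depth becomes 1
  Position 1 ')': depth becomes 0
  Position 2 '(': depth becomes 1
  Position 3 '(': depth becomes 2
  Position 4 ')': depth becomes 1
  Position 5 '(': depth becomes 2
  Position 6 '(': depth becomes 3
  Position 7 ')': depth becomes 2
  Position 8 '(': depth becomes 3
  Position 9 '(': depth becomes 4
  Position 10 '(': depth becomes 5
  Position 11 '(': depth becomes 6
  Position 12 ')': depth becomes 5
  Position 13 '(': depth becomes 6
  Position 14 ')': depth becomes 5
  Position 15 '(': depth becomes 6
  Position 16 ')': depth becomes 5
  Position 17 ')': depth becomes 4
  Position 18 '(': depth becomes 5
  Position 19 '(': depth becomes 6
  Position 20 '(': depth becomes 7
  Position 21 ')': depth becomes 6
  Position 22 ')': depth becomes 5
  Position 23 ')': depth becomes 4
  Position 24 ')': depth becomes 3
  Position 25 ')': depth becomes 2
  Position 26 ')': depth becomes 1
  Position 27 ')': depth becomes 0
Maximum depth reached: 7

7


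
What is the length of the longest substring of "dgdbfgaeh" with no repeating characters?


Input: "dgdbfgaeh"
Sliding window (track last position of each char):
  Position 0 ('d'): window [0,0] length 1 -- new best
  Position 1 ('g'): window [0,1] length 2 -- new best
  Position 2 ('d'): repeat (last at 0), move window start to 1
  Position 2 ('d'): window [1,2] length 2
  Position 3 ('b'): window [1,3] length 3 -- new best
  Position 4 ('f'): window [1,4] length 4 -- new best
  Position 5 ('g'): repeat (last at 1), move window start to 2
  Position 5 ('g'): window [2,5] length 4
  Position 6 ('a'): window [2,6] length 5 -- new best
  Position 7 ('e'): window [2,7] length 6 -- new best
  Position 8 ('h'): window [2,8] length 7 -- new best
Longest substring with no repeats: "dbfgaeh" with length 7

7


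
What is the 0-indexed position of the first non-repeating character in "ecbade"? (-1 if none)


Input: ecbade
Character frequencies:
  'a': 1
  'b': 1
  'c': 1
  'd': 1
  'e': 2
Scanning left to right for freq == 1:
  Position 0 ('e'): freq=2, skip
  Position 1 ('c'): unique! => answer = 1

1


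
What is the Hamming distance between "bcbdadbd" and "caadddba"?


Comparing "bcbdadbd" and "caadddba" position by position:
  Position 0: 'b' vs 'c' => differ
  Position 1: 'c' vs 'a' => differ
  Position 2: 'b' vs 'a' => differ
  Position 3: 'd' vs 'd' => same
  Position 4: 'a' vs 'd' => differ
  Position 5: 'd' vs 'd' => same
  Position 6: 'b' vs 'b' => same
  Position 7: 'd' vs 'a' => differ
Total differences (Hamming distance): 5

5


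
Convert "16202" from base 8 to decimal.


Input: "16202" in base 8
Positional expansion:
  Digit '1' (value 1) x 8^4 = 4096
  Digit '6' (value 6) x 8^3 = 3072
  Digit '2' (value 2) x 8^2 = 128
  Digit '0' (value 0) x 8^1 = 0
  Digit '2' (value 2) x 8^0 = 2
Sum = 7298

7298


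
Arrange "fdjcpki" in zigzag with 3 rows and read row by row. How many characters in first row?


Zigzag "fdjcpki" into 3 rows:
Placing characters:
  'f' => row 0
  'd' => row 1
  'j' => row 2
  'c' => row 1
  'p' => row 0
  'k' => row 1
  'i' => row 2
Rows:
  Row 0: "fp"
  Row 1: "dck"
  Row 2: "ji"
First row length: 2

2


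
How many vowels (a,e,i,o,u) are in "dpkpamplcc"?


Input: dpkpamplcc
Checking each character:
  'd' at position 0: consonant
  'p' at position 1: consonant
  'k' at position 2: consonant
  'p' at position 3: consonant
  'a' at position 4: vowel (running total: 1)
  'm' at position 5: consonant
  'p' at position 6: consonant
  'l' at position 7: consonant
  'c' at position 8: consonant
  'c' at position 9: consonant
Total vowels: 1

1


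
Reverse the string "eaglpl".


Input: eaglpl
Reading characters right to left:
  Position 5: 'l'
  Position 4: 'p'
  Position 3: 'l'
  Position 2: 'g'
  Position 1: 'a'
  Position 0: 'e'
Reversed: lplgae

lplgae


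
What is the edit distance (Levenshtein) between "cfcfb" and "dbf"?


Computing edit distance: "cfcfb" -> "dbf"
DP table:
           d    b    f
      0    1    2    3
  c   1    1    2    3
  f   2    2    2    2
  c   3    3    3    3
  f   4    4    4    3
  b   5    5    4    4
Edit distance = dp[5][3] = 4

4


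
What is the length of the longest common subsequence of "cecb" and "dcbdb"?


LCS of "cecb" and "dcbdb"
DP table:
           d    c    b    d    b
      0    0    0    0    0    0
  c   0    0    1    1    1    1
  e   0    0    1    1    1    1
  c   0    0    1    1    1    1
  b   0    0    1    2    2    2
LCS length = dp[4][5] = 2

2


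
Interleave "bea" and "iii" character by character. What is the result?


Interleaving "bea" and "iii":
  Position 0: 'b' from first, 'i' from second => "bi"
  Position 1: 'e' from first, 'i' from second => "ei"
  Position 2: 'a' from first, 'i' from second => "ai"
Result: bieiai

bieiai


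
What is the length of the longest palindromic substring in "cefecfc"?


Input: "cefecfc"
Checking substrings for palindromes:
  [0:5] "cefec" (len 5) => palindrome
  [1:4] "efe" (len 3) => palindrome
  [4:7] "cfc" (len 3) => palindrome
Longest palindromic substring: "cefec" with length 5

5


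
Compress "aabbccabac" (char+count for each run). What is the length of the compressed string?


Input: aabbccabac
Runs:
  'a' x 2 => "a2"
  'b' x 2 => "b2"
  'c' x 2 => "c2"
  'a' x 1 => "a1"
  'b' x 1 => "b1"
  'a' x 1 => "a1"
  'c' x 1 => "c1"
Compressed: "a2b2c2a1b1a1c1"
Compressed length: 14

14


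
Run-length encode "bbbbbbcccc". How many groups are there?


Input: bbbbbbcccc
Scanning for consecutive runs:
  Group 1: 'b' x 6 (positions 0-5)
  Group 2: 'c' x 4 (positions 6-9)
Total groups: 2

2


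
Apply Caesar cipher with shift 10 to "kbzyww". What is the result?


Caesar cipher: shift "kbzyww" by 10
  'k' (pos 10) + 10 = pos 20 = 'u'
  'b' (pos 1) + 10 = pos 11 = 'l'
  'z' (pos 25) + 10 = pos 9 = 'j'
  'y' (pos 24) + 10 = pos 8 = 'i'
  'w' (pos 22) + 10 = pos 6 = 'g'
  'w' (pos 22) + 10 = pos 6 = 'g'
Result: uljigg

uljigg


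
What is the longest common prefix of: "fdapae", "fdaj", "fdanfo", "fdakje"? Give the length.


Words: fdapae, fdaj, fdanfo, fdakje
  Position 0: all 'f' => match
  Position 1: all 'd' => match
  Position 2: all 'a' => match
  Position 3: ('p', 'j', 'n', 'k') => mismatch, stop
LCP = "fda" (length 3)

3


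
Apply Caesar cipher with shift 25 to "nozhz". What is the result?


Caesar cipher: shift "nozhz" by 25
  'n' (pos 13) + 25 = pos 12 = 'm'
  'o' (pos 14) + 25 = pos 13 = 'n'
  'z' (pos 25) + 25 = pos 24 = 'y'
  'h' (pos 7) + 25 = pos 6 = 'g'
  'z' (pos 25) + 25 = pos 24 = 'y'
Result: mnygy

mnygy


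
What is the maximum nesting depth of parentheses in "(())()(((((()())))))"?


Input: "(())()(((((()())))))"
Tracking depth:
  Position 0 '(': depth becomes 1
  Position 1 '(': depth becomes 2
  Position 2 ')': depth becomes 1
  Position 3 ')': depth becomes 0
  Position 4 '(': depth becomes 1
  Position 5 ')': depth becomes 0
  Position 6 '(': depth becomes 1
  Position 7 '(': depth becomes 2
  Position 8 '(': depth becomes 3
  Position 9 '(': depth becomes 4
  Position 10 '(': depth becomes 5
  Position 11 '(': depth becomes 6
  Position 12 ')': depth becomes 5
  Position 13 '(': depth becomes 6
  Position 14 ')': depth becomes 5
  Position 15 ')': depth becomes 4
  Position 16 ')': depth becomes 3
  Position 17 ')': depth becomes 2
  Position 18 ')': depth becomes 1
  Position 19 ')': depth becomes 0
Maximum depth reached: 6

6


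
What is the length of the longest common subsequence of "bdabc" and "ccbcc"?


LCS of "bdabc" and "ccbcc"
DP table:
           c    c    b    c    c
      0    0    0    0    0    0
  b   0    0    0    1    1    1
  d   0    0    0    1    1    1
  a   0    0    0    1    1    1
  b   0    0    0    1    1    1
  c   0    1    1    1    2    2
LCS length = dp[5][5] = 2

2


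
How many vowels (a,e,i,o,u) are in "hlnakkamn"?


Input: hlnakkamn
Checking each character:
  'h' at position 0: consonant
  'l' at position 1: consonant
  'n' at position 2: consonant
  'a' at position 3: vowel (running total: 1)
  'k' at position 4: consonant
  'k' at position 5: consonant
  'a' at position 6: vowel (running total: 2)
  'm' at position 7: consonant
  'n' at position 8: consonant
Total vowels: 2

2


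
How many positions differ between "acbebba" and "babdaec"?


Comparing "acbebba" and "babdaec" position by position:
  Position 0: 'a' vs 'b' => DIFFER
  Position 1: 'c' vs 'a' => DIFFER
  Position 2: 'b' vs 'b' => same
  Position 3: 'e' vs 'd' => DIFFER
  Position 4: 'b' vs 'a' => DIFFER
  Position 5: 'b' vs 'e' => DIFFER
  Position 6: 'a' vs 'c' => DIFFER
Positions that differ: 6

6


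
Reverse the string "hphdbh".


Input: hphdbh
Reading characters right to left:
  Position 5: 'h'
  Position 4: 'b'
  Position 3: 'd'
  Position 2: 'h'
  Position 1: 'p'
  Position 0: 'h'
Reversed: hbdhph

hbdhph


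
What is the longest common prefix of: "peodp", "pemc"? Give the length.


Words: peodp, pemc
  Position 0: all 'p' => match
  Position 1: all 'e' => match
  Position 2: ('o', 'm') => mismatch, stop
LCP = "pe" (length 2)

2


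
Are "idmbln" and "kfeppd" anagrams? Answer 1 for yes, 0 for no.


Strings: "idmbln", "kfeppd"
Sorted first:  bdilmn
Sorted second: defkpp
Differ at position 0: 'b' vs 'd' => not anagrams

0


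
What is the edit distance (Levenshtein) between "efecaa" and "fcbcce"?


Computing edit distance: "efecaa" -> "fcbcce"
DP table:
           f    c    b    c    c    e
      0    1    2    3    4    5    6
  e   1    1    2    3    4    5    5
  f   2    1    2    3    4    5    6
  e   3    2    2    3    4    5    5
  c   4    3    2    3    3    4    5
  a   5    4    3    3    4    4    5
  a   6    5    4    4    4    5    5
Edit distance = dp[6][6] = 5

5


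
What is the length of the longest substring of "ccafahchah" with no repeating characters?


Input: "ccafahchah"
Sliding window (track last position of each char):
  Position 0 ('c'): window [0,0] length 1 -- new best
  Position 1 ('c'): repeat (last at 0), move window start to 1
  Position 1 ('c'): window [1,1] length 1
  Position 2 ('a'): window [1,2] length 2 -- new best
  Position 3 ('f'): window [1,3] length 3 -- new best
  Position 4 ('a'): repeat (last at 2), move window start to 3
  Position 4 ('a'): window [3,4] length 2
  Position 5 ('h'): window [3,5] length 3
  Position 6 ('c'): window [3,6] length 4 -- new best
  Position 7 ('h'): repeat (last at 5), move window start to 6
  Position 7 ('h'): window [6,7] length 2
  Position 8 ('a'): window [6,8] length 3
  Position 9 ('h'): repeat (last at 7), move window start to 8
  Position 9 ('h'): window [8,9] length 2
Longest substring with no repeats: "fahc" with length 4

4


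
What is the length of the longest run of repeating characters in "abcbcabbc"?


Input: "abcbcabbc"
Scanning for longest run:
  Position 1 ('b'): new char, reset run to 1
  Position 2 ('c'): new char, reset run to 1
  Position 3 ('b'): new char, reset run to 1
  Position 4 ('c'): new char, reset run to 1
  Position 5 ('a'): new char, reset run to 1
  Position 6 ('b'): new char, reset run to 1
  Position 7 ('b'): continues run of 'b', length=2
  Position 8 ('c'): new char, reset run to 1
Longest run: 'b' with length 2

2


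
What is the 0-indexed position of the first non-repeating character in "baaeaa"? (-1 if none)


Input: baaeaa
Character frequencies:
  'a': 4
  'b': 1
  'e': 1
Scanning left to right for freq == 1:
  Position 0 ('b'): unique! => answer = 0

0


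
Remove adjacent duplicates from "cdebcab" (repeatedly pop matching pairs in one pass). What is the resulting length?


Input: cdebcab
Stack-based adjacent duplicate removal:
  Read 'c': push. Stack: c
  Read 'd': push. Stack: cd
  Read 'e': push. Stack: cde
  Read 'b': push. Stack: cdeb
  Read 'c': push. Stack: cdebc
  Read 'a': push. Stack: cdebca
  Read 'b': push. Stack: cdebcab
Final stack: "cdebcab" (length 7)

7


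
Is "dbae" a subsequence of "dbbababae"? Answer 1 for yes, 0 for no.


Check if "dbae" is a subsequence of "dbbababae"
Greedy scan:
  Position 0 ('d'): matches sub[0] = 'd'
  Position 1 ('b'): matches sub[1] = 'b'
  Position 2 ('b'): no match needed
  Position 3 ('a'): matches sub[2] = 'a'
  Position 4 ('b'): no match needed
  Position 5 ('a'): no match needed
  Position 6 ('b'): no match needed
  Position 7 ('a'): no match needed
  Position 8 ('e'): matches sub[3] = 'e'
All 4 characters matched => is a subsequence

1


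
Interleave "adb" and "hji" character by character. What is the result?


Interleaving "adb" and "hji":
  Position 0: 'a' from first, 'h' from second => "ah"
  Position 1: 'd' from first, 'j' from second => "dj"
  Position 2: 'b' from first, 'i' from second => "bi"
Result: ahdjbi

ahdjbi


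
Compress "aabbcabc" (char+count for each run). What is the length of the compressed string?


Input: aabbcabc
Runs:
  'a' x 2 => "a2"
  'b' x 2 => "b2"
  'c' x 1 => "c1"
  'a' x 1 => "a1"
  'b' x 1 => "b1"
  'c' x 1 => "c1"
Compressed: "a2b2c1a1b1c1"
Compressed length: 12

12


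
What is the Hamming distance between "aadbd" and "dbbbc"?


Comparing "aadbd" and "dbbbc" position by position:
  Position 0: 'a' vs 'd' => differ
  Position 1: 'a' vs 'b' => differ
  Position 2: 'd' vs 'b' => differ
  Position 3: 'b' vs 'b' => same
  Position 4: 'd' vs 'c' => differ
Total differences (Hamming distance): 4

4


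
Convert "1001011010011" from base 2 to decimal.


Input: "1001011010011" in base 2
Positional expansion:
  Digit '1' (value 1) x 2^12 = 4096
  Digit '0' (value 0) x 2^11 = 0
  Digit '0' (value 0) x 2^10 = 0
  Digit '1' (value 1) x 2^9 = 512
  Digit '0' (value 0) x 2^8 = 0
  Digit '1' (value 1) x 2^7 = 128
  Digit '1' (value 1) x 2^6 = 64
  Digit '0' (value 0) x 2^5 = 0
  Digit '1' (value 1) x 2^4 = 16
  Digit '0' (value 0) x 2^3 = 0
  Digit '0' (value 0) x 2^2 = 0
  Digit '1' (value 1) x 2^1 = 2
  Digit '1' (value 1) x 2^0 = 1
Sum = 4819

4819


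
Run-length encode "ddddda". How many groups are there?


Input: ddddda
Scanning for consecutive runs:
  Group 1: 'd' x 5 (positions 0-4)
  Group 2: 'a' x 1 (positions 5-5)
Total groups: 2

2


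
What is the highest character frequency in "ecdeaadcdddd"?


Input: ecdeaadcdddd
Character counts:
  'a': 2
  'c': 2
  'd': 6
  'e': 2
Maximum frequency: 6

6


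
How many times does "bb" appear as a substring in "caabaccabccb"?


Searching for "bb" in "caabaccabccb"
Scanning each position:
  Position 0: "ca" => no
  Position 1: "aa" => no
  Position 2: "ab" => no
  Position 3: "ba" => no
  Position 4: "ac" => no
  Position 5: "cc" => no
  Position 6: "ca" => no
  Position 7: "ab" => no
  Position 8: "bc" => no
  Position 9: "cc" => no
  Position 10: "cb" => no
Total occurrences: 0

0


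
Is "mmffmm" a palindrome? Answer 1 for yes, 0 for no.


Input: mmffmm
Reversed: mmffmm
  Compare pos 0 ('m') with pos 5 ('m'): match
  Compare pos 1 ('m') with pos 4 ('m'): match
  Compare pos 2 ('f') with pos 3 ('f'): match
Result: palindrome

1


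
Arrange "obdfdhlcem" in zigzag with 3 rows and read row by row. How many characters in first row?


Zigzag "obdfdhlcem" into 3 rows:
Placing characters:
  'o' => row 0
  'b' => row 1
  'd' => row 2
  'f' => row 1
  'd' => row 0
  'h' => row 1
  'l' => row 2
  'c' => row 1
  'e' => row 0
  'm' => row 1
Rows:
  Row 0: "ode"
  Row 1: "bfhcm"
  Row 2: "dl"
First row length: 3

3


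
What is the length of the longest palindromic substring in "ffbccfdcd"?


Input: "ffbccfdcd"
Checking substrings for palindromes:
  [6:9] "dcd" (len 3) => palindrome
  [0:2] "ff" (len 2) => palindrome
  [3:5] "cc" (len 2) => palindrome
Longest palindromic substring: "dcd" with length 3

3


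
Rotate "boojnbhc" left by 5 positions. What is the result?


Input: "boojnbhc", rotate left by 5
First 5 characters: "boojn"
Remaining characters: "bhc"
Concatenate remaining + first: "bhc" + "boojn" = "bhcboojn"

bhcboojn


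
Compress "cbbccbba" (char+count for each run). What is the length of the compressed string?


Input: cbbccbba
Runs:
  'c' x 1 => "c1"
  'b' x 2 => "b2"
  'c' x 2 => "c2"
  'b' x 2 => "b2"
  'a' x 1 => "a1"
Compressed: "c1b2c2b2a1"
Compressed length: 10

10


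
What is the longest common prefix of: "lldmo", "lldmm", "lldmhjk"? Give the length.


Words: lldmo, lldmm, lldmhjk
  Position 0: all 'l' => match
  Position 1: all 'l' => match
  Position 2: all 'd' => match
  Position 3: all 'm' => match
  Position 4: ('o', 'm', 'h') => mismatch, stop
LCP = "lldm" (length 4)

4


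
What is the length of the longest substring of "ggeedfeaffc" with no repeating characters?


Input: "ggeedfeaffc"
Sliding window (track last position of each char):
  Position 0 ('g'): window [0,0] length 1 -- new best
  Position 1 ('g'): repeat (last at 0), move window start to 1
  Position 1 ('g'): window [1,1] length 1
  Position 2 ('e'): window [1,2] length 2 -- new best
  Position 3 ('e'): repeat (last at 2), move window start to 3
  Position 3 ('e'): window [3,3] length 1
  Position 4 ('d'): window [3,4] length 2
  Position 5 ('f'): window [3,5] length 3 -- new best
  Position 6 ('e'): repeat (last at 3), move window start to 4
  Position 6 ('e'): window [4,6] length 3
  Position 7 ('a'): window [4,7] length 4 -- new best
  Position 8 ('f'): repeat (last at 5), move window start to 6
  Position 8 ('f'): window [6,8] length 3
  Position 9 ('f'): repeat (last at 8), move window start to 9
  Position 9 ('f'): window [9,9] length 1
  Position 10 ('c'): window [9,10] length 2
Longest substring with no repeats: "dfea" with length 4

4


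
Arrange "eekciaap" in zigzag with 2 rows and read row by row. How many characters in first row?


Zigzag "eekciaap" into 2 rows:
Placing characters:
  'e' => row 0
  'e' => row 1
  'k' => row 0
  'c' => row 1
  'i' => row 0
  'a' => row 1
  'a' => row 0
  'p' => row 1
Rows:
  Row 0: "ekia"
  Row 1: "ecap"
First row length: 4

4


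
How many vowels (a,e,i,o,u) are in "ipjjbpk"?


Input: ipjjbpk
Checking each character:
  'i' at position 0: vowel (running total: 1)
  'p' at position 1: consonant
  'j' at position 2: consonant
  'j' at position 3: consonant
  'b' at position 4: consonant
  'p' at position 5: consonant
  'k' at position 6: consonant
Total vowels: 1

1


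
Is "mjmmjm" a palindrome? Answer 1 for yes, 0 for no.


Input: mjmmjm
Reversed: mjmmjm
  Compare pos 0 ('m') with pos 5 ('m'): match
  Compare pos 1 ('j') with pos 4 ('j'): match
  Compare pos 2 ('m') with pos 3 ('m'): match
Result: palindrome

1


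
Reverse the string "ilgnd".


Input: ilgnd
Reading characters right to left:
  Position 4: 'd'
  Position 3: 'n'
  Position 2: 'g'
  Position 1: 'l'
  Position 0: 'i'
Reversed: dngli

dngli


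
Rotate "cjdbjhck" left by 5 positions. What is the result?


Input: "cjdbjhck", rotate left by 5
First 5 characters: "cjdbj"
Remaining characters: "hck"
Concatenate remaining + first: "hck" + "cjdbj" = "hckcjdbj"

hckcjdbj


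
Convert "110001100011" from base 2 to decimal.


Input: "110001100011" in base 2
Positional expansion:
  Digit '1' (value 1) x 2^11 = 2048
  Digit '1' (value 1) x 2^10 = 1024
  Digit '0' (value 0) x 2^9 = 0
  Digit '0' (value 0) x 2^8 = 0
  Digit '0' (value 0) x 2^7 = 0
  Digit '1' (value 1) x 2^6 = 64
  Digit '1' (value 1) x 2^5 = 32
  Digit '0' (value 0) x 2^4 = 0
  Digit '0' (value 0) x 2^3 = 0
  Digit '0' (value 0) x 2^2 = 0
  Digit '1' (value 1) x 2^1 = 2
  Digit '1' (value 1) x 2^0 = 1
Sum = 3171

3171


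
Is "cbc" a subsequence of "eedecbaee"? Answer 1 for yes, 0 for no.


Check if "cbc" is a subsequence of "eedecbaee"
Greedy scan:
  Position 0 ('e'): no match needed
  Position 1 ('e'): no match needed
  Position 2 ('d'): no match needed
  Position 3 ('e'): no match needed
  Position 4 ('c'): matches sub[0] = 'c'
  Position 5 ('b'): matches sub[1] = 'b'
  Position 6 ('a'): no match needed
  Position 7 ('e'): no match needed
  Position 8 ('e'): no match needed
Only matched 2/3 characters => not a subsequence

0


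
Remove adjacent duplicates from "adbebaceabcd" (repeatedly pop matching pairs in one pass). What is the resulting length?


Input: adbebaceabcd
Stack-based adjacent duplicate removal:
  Read 'a': push. Stack: a
  Read 'd': push. Stack: ad
  Read 'b': push. Stack: adb
  Read 'e': push. Stack: adbe
  Read 'b': push. Stack: adbeb
  Read 'a': push. Stack: adbeba
  Read 'c': push. Stack: adbebac
  Read 'e': push. Stack: adbebace
  Read 'a': push. Stack: adbebacea
  Read 'b': push. Stack: adbebaceab
  Read 'c': push. Stack: adbebaceabc
  Read 'd': push. Stack: adbebaceabcd
Final stack: "adbebaceabcd" (length 12)

12


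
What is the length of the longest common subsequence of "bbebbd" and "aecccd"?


LCS of "bbebbd" and "aecccd"
DP table:
           a    e    c    c    c    d
      0    0    0    0    0    0    0
  b   0    0    0    0    0    0    0
  b   0    0    0    0    0    0    0
  e   0    0    1    1    1    1    1
  b   0    0    1    1    1    1    1
  b   0    0    1    1    1    1    1
  d   0    0    1    1    1    1    2
LCS length = dp[6][6] = 2

2


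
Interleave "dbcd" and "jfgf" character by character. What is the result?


Interleaving "dbcd" and "jfgf":
  Position 0: 'd' from first, 'j' from second => "dj"
  Position 1: 'b' from first, 'f' from second => "bf"
  Position 2: 'c' from first, 'g' from second => "cg"
  Position 3: 'd' from first, 'f' from second => "df"
Result: djbfcgdf

djbfcgdf


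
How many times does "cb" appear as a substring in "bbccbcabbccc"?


Searching for "cb" in "bbccbcabbccc"
Scanning each position:
  Position 0: "bb" => no
  Position 1: "bc" => no
  Position 2: "cc" => no
  Position 3: "cb" => MATCH
  Position 4: "bc" => no
  Position 5: "ca" => no
  Position 6: "ab" => no
  Position 7: "bb" => no
  Position 8: "bc" => no
  Position 9: "cc" => no
  Position 10: "cc" => no
Total occurrences: 1

1


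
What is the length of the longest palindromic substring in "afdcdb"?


Input: "afdcdb"
Checking substrings for palindromes:
  [2:5] "dcd" (len 3) => palindrome
Longest palindromic substring: "dcd" with length 3

3


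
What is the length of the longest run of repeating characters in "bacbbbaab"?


Input: "bacbbbaab"
Scanning for longest run:
  Position 1 ('a'): new char, reset run to 1
  Position 2 ('c'): new char, reset run to 1
  Position 3 ('b'): new char, reset run to 1
  Position 4 ('b'): continues run of 'b', length=2
  Position 5 ('b'): continues run of 'b', length=3
  Position 6 ('a'): new char, reset run to 1
  Position 7 ('a'): continues run of 'a', length=2
  Position 8 ('b'): new char, reset run to 1
Longest run: 'b' with length 3

3


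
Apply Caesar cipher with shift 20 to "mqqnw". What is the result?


Caesar cipher: shift "mqqnw" by 20
  'm' (pos 12) + 20 = pos 6 = 'g'
  'q' (pos 16) + 20 = pos 10 = 'k'
  'q' (pos 16) + 20 = pos 10 = 'k'
  'n' (pos 13) + 20 = pos 7 = 'h'
  'w' (pos 22) + 20 = pos 16 = 'q'
Result: gkkhq

gkkhq


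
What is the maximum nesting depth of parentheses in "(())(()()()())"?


Input: "(())(()()()())"
Tracking depth:
  Position 0 '(': depth becomes 1
  Position 1 '(': depth becomes 2
  Position 2 ')': depth becomes 1
  Position 3 ')': depth becomes 0
  Position 4 '(': depth becomes 1
  Position 5 '(': depth becomes 2
  Position 6 ')': depth becomes 1
  Position 7 '(': depth becomes 2
  Position 8 ')': depth becomes 1
  Position 9 '(': depth becomes 2
  Position 10 ')': depth becomes 1
  Position 11 '(': depth becomes 2
  Position 12 ')': depth becomes 1
  Position 13 ')': depth becomes 0
Maximum depth reached: 2

2


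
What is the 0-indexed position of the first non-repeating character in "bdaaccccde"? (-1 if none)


Input: bdaaccccde
Character frequencies:
  'a': 2
  'b': 1
  'c': 4
  'd': 2
  'e': 1
Scanning left to right for freq == 1:
  Position 0 ('b'): unique! => answer = 0

0


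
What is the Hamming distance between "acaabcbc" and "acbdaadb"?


Comparing "acaabcbc" and "acbdaadb" position by position:
  Position 0: 'a' vs 'a' => same
  Position 1: 'c' vs 'c' => same
  Position 2: 'a' vs 'b' => differ
  Position 3: 'a' vs 'd' => differ
  Position 4: 'b' vs 'a' => differ
  Position 5: 'c' vs 'a' => differ
  Position 6: 'b' vs 'd' => differ
  Position 7: 'c' vs 'b' => differ
Total differences (Hamming distance): 6

6


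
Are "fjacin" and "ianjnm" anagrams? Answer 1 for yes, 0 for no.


Strings: "fjacin", "ianjnm"
Sorted first:  acfijn
Sorted second: aijmnn
Differ at position 1: 'c' vs 'i' => not anagrams

0


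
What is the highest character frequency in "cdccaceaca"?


Input: cdccaceaca
Character counts:
  'a': 3
  'c': 5
  'd': 1
  'e': 1
Maximum frequency: 5

5


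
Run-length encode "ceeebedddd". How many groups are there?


Input: ceeebedddd
Scanning for consecutive runs:
  Group 1: 'c' x 1 (positions 0-0)
  Group 2: 'e' x 3 (positions 1-3)
  Group 3: 'b' x 1 (positions 4-4)
  Group 4: 'e' x 1 (positions 5-5)
  Group 5: 'd' x 4 (positions 6-9)
Total groups: 5

5


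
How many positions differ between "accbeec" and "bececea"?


Comparing "accbeec" and "bececea" position by position:
  Position 0: 'a' vs 'b' => DIFFER
  Position 1: 'c' vs 'e' => DIFFER
  Position 2: 'c' vs 'c' => same
  Position 3: 'b' vs 'e' => DIFFER
  Position 4: 'e' vs 'c' => DIFFER
  Position 5: 'e' vs 'e' => same
  Position 6: 'c' vs 'a' => DIFFER
Positions that differ: 5

5


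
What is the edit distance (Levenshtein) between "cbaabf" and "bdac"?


Computing edit distance: "cbaabf" -> "bdac"
DP table:
           b    d    a    c
      0    1    2    3    4
  c   1    1    2    3    3
  b   2    1    2    3    4
  a   3    2    2    2    3
  a   4    3    3    2    3
  b   5    4    4    3    3
  f   6    5    5    4    4
Edit distance = dp[6][4] = 4

4


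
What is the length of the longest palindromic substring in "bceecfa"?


Input: "bceecfa"
Checking substrings for palindromes:
  [1:5] "ceec" (len 4) => palindrome
  [2:4] "ee" (len 2) => palindrome
Longest palindromic substring: "ceec" with length 4

4


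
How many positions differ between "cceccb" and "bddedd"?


Comparing "cceccb" and "bddedd" position by position:
  Position 0: 'c' vs 'b' => DIFFER
  Position 1: 'c' vs 'd' => DIFFER
  Position 2: 'e' vs 'd' => DIFFER
  Position 3: 'c' vs 'e' => DIFFER
  Position 4: 'c' vs 'd' => DIFFER
  Position 5: 'b' vs 'd' => DIFFER
Positions that differ: 6

6


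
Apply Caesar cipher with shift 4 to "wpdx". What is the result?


Caesar cipher: shift "wpdx" by 4
  'w' (pos 22) + 4 = pos 0 = 'a'
  'p' (pos 15) + 4 = pos 19 = 't'
  'd' (pos 3) + 4 = pos 7 = 'h'
  'x' (pos 23) + 4 = pos 1 = 'b'
Result: athb

athb


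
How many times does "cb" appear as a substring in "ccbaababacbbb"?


Searching for "cb" in "ccbaababacbbb"
Scanning each position:
  Position 0: "cc" => no
  Position 1: "cb" => MATCH
  Position 2: "ba" => no
  Position 3: "aa" => no
  Position 4: "ab" => no
  Position 5: "ba" => no
  Position 6: "ab" => no
  Position 7: "ba" => no
  Position 8: "ac" => no
  Position 9: "cb" => MATCH
  Position 10: "bb" => no
  Position 11: "bb" => no
Total occurrences: 2

2
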